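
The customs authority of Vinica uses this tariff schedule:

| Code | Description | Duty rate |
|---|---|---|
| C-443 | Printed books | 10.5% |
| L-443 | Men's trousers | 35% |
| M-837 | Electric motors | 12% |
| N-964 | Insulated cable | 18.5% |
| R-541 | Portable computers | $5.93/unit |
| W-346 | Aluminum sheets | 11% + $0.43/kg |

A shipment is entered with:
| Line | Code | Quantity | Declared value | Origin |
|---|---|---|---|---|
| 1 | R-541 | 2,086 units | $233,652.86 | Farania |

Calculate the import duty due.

$12,369.98

Line 1 (R-541, Farania, 2,086 units, $233,652.86):
Base rate for R-541 is $5.93/unit.
Duty = 2,086 × $5.93 = $12,369.98.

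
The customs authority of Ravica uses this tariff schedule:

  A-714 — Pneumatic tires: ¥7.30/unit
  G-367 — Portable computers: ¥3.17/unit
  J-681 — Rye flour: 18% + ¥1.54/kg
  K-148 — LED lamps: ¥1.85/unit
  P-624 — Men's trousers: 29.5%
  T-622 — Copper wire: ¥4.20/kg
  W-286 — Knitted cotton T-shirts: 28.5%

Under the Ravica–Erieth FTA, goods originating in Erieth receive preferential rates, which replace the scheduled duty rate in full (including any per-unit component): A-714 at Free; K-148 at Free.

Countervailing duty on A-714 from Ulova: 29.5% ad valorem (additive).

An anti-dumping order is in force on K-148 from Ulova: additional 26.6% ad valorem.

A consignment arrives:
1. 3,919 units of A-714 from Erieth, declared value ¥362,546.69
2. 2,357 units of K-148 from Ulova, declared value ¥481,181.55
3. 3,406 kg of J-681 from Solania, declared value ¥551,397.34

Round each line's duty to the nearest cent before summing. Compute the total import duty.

¥236,851.50

Line 1 (A-714, Erieth, 3,919 units, ¥362,546.69):
Base rate for A-714 is ¥7.30/unit.
Origin Erieth qualifies under the Ravica–Erieth agreement and A-714 is covered: preferential rate Free applies instead.
The additional-duty order on A-714 targets Ulova, not Erieth; it does not apply.
Duty = ¥362,546.69 × 0% = ¥0.00.
Line 2 (K-148, Ulova, 2,357 units, ¥481,181.55):
Base rate for K-148 is ¥1.85/unit.
K-148 has an FTA preferential rate, but origin Ulova is not Erieth; base rate stands.
Additional duty on K-148 from Ulova: +26.6% ad valorem. Applied ad valorem rate = 26.6%.
Duty = ¥481,181.55 × 26.6% + 2,357 × ¥1.85 = ¥132,354.74.
Line 3 (J-681, Solania, 3,406 kg, ¥551,397.34):
Base rate for J-681 is 18% + ¥1.54/kg.
Duty = ¥551,397.34 × 18% + 3,406 × ¥1.54 = ¥104,496.76.
Total = ¥0.00 + ¥132,354.74 + ¥104,496.76 = ¥236,851.50.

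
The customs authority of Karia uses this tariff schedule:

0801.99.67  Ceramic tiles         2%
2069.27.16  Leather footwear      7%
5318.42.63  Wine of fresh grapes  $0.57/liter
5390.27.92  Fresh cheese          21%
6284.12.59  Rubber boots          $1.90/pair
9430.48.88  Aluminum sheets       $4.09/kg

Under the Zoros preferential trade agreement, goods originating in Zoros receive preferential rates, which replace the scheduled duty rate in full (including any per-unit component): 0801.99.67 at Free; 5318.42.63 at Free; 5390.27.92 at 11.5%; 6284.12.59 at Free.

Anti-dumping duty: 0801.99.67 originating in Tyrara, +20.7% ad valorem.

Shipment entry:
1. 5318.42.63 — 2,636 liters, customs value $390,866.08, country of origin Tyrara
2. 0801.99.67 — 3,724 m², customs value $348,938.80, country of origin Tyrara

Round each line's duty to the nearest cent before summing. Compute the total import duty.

Line 1 (5318.42.63, Tyrara, 2,636 liters, $390,866.08):
Base rate for 5318.42.63 is $0.57/liter.
5318.42.63 has an FTA preferential rate, but origin Tyrara is not Zoros; base rate stands.
Duty = 2,636 × $0.57 = $1,502.52.
Line 2 (0801.99.67, Tyrara, 3,724 m², $348,938.80):
Base rate for 0801.99.67 is 2%.
0801.99.67 has an FTA preferential rate, but origin Tyrara is not Zoros; base rate stands.
Additional duty on 0801.99.67 from Tyrara: +20.7%. Applied ad valorem rate: 2% + 20.7% = 22.7%.
Duty = $348,938.80 × 22.7% = $79,209.11.
Total = $1,502.52 + $79,209.11 = $80,711.63.

$80,711.63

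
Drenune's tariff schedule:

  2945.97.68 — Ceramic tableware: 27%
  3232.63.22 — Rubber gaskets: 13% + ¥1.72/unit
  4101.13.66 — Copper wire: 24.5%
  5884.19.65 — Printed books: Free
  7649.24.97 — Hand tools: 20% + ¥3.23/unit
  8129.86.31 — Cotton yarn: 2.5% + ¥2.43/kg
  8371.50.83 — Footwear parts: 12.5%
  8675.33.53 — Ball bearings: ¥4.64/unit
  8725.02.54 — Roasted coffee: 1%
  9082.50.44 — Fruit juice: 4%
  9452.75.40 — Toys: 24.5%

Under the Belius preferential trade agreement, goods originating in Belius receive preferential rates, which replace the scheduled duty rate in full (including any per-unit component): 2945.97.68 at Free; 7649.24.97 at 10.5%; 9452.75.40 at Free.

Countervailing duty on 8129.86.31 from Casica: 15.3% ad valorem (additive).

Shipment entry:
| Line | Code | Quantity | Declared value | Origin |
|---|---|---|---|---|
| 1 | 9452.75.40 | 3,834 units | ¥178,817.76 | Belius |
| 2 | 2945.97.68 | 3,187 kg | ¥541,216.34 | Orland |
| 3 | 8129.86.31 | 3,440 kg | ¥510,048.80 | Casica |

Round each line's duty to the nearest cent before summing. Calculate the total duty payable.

Line 1 (9452.75.40, Belius, 3,834 units, ¥178,817.76):
Base rate for 9452.75.40 is 24.5%.
Origin Belius qualifies under the Drenune–Belius agreement and 9452.75.40 is covered: preferential rate Free applies instead.
Duty = ¥178,817.76 × 0% = ¥0.00.
Line 2 (2945.97.68, Orland, 3,187 kg, ¥541,216.34):
Base rate for 2945.97.68 is 27%.
2945.97.68 has an FTA preferential rate, but origin Orland is not Belius; base rate stands.
Duty = ¥541,216.34 × 27% = ¥146,128.41.
Line 3 (8129.86.31, Casica, 3,440 kg, ¥510,048.80):
Base rate for 8129.86.31 is 2.5% + ¥2.43/kg.
Additional duty on 8129.86.31 from Casica: +15.3%. Applied ad valorem rate: 2.5% + 15.3% = 17.8%.
Duty = ¥510,048.80 × 17.8% + 3,440 × ¥2.43 = ¥99,147.89.
Total = ¥0.00 + ¥146,128.41 + ¥99,147.89 = ¥245,276.30.

¥245,276.30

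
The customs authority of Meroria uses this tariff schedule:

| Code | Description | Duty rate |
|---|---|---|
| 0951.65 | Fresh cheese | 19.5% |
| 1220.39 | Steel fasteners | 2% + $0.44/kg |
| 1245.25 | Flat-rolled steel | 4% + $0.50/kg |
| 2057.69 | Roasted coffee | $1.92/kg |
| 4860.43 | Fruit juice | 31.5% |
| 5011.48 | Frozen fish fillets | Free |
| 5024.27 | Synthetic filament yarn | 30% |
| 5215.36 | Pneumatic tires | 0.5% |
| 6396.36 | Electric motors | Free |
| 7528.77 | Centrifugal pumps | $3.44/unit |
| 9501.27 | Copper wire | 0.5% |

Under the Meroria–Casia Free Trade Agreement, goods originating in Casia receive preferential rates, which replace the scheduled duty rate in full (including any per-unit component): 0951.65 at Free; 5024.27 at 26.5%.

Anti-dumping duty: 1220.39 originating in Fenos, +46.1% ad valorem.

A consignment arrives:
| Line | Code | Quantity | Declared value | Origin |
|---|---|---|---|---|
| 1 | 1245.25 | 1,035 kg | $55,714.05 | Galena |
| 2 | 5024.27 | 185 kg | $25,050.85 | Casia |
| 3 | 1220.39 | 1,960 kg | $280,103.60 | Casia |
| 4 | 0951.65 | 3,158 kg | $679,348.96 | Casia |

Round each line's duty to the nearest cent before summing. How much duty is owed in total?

$15,849.01

Line 1 (1245.25, Galena, 1,035 kg, $55,714.05):
Base rate for 1245.25 is 4% + $0.50/kg.
Duty = $55,714.05 × 4% + 1,035 × $0.50 = $2,746.06.
Line 2 (5024.27, Casia, 185 kg, $25,050.85):
Base rate for 5024.27 is 30%.
Origin Casia qualifies under the Meroria–Casia agreement and 5024.27 is covered: preferential rate 26.5% applies instead.
Duty = $25,050.85 × 26.5% = $6,638.48.
Line 3 (1220.39, Casia, 1,960 kg, $280,103.60):
Base rate for 1220.39 is 2% + $0.44/kg.
Origin Casia is the FTA partner but 1220.39 is not on the preference list; base rate stands.
The additional-duty order on 1220.39 targets Fenos, not Casia; it does not apply.
Duty = $280,103.60 × 2% + 1,960 × $0.44 = $6,464.47.
Line 4 (0951.65, Casia, 3,158 kg, $679,348.96):
Base rate for 0951.65 is 19.5%.
Origin Casia qualifies under the Meroria–Casia agreement and 0951.65 is covered: preferential rate Free applies instead.
Duty = $679,348.96 × 0% = $0.00.
Total = $2,746.06 + $6,638.48 + $6,464.47 + $0.00 = $15,849.01.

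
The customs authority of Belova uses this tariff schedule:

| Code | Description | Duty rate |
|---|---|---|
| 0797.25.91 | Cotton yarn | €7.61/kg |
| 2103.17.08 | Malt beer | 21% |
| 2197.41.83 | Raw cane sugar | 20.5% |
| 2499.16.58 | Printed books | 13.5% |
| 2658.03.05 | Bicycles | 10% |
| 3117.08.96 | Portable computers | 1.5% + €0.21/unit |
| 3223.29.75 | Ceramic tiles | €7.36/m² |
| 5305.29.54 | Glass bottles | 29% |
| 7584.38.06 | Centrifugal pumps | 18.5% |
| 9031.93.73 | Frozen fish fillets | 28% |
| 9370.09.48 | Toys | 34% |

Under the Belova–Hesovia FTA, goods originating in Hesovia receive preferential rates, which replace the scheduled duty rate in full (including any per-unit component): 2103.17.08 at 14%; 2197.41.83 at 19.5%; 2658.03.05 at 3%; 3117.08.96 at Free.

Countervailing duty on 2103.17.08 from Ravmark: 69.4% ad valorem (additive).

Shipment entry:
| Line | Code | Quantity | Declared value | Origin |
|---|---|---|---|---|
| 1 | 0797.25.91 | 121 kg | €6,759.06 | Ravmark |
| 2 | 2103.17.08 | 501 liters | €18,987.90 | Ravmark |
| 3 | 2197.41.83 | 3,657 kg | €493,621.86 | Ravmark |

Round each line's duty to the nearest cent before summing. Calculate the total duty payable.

€119,278.35

Line 1 (0797.25.91, Ravmark, 121 kg, €6,759.06):
Base rate for 0797.25.91 is €7.61/kg.
Duty = 121 × €7.61 = €920.81.
Line 2 (2103.17.08, Ravmark, 501 liters, €18,987.90):
Base rate for 2103.17.08 is 21%.
2103.17.08 has an FTA preferential rate, but origin Ravmark is not Hesovia; base rate stands.
Additional duty on 2103.17.08 from Ravmark: +69.4%. Applied ad valorem rate: 21% + 69.4% = 90.4%.
Duty = €18,987.90 × 90.4% = €17,165.06.
Line 3 (2197.41.83, Ravmark, 3,657 kg, €493,621.86):
Base rate for 2197.41.83 is 20.5%.
2197.41.83 has an FTA preferential rate, but origin Ravmark is not Hesovia; base rate stands.
Duty = €493,621.86 × 20.5% = €101,192.48.
Total = €920.81 + €17,165.06 + €101,192.48 = €119,278.35.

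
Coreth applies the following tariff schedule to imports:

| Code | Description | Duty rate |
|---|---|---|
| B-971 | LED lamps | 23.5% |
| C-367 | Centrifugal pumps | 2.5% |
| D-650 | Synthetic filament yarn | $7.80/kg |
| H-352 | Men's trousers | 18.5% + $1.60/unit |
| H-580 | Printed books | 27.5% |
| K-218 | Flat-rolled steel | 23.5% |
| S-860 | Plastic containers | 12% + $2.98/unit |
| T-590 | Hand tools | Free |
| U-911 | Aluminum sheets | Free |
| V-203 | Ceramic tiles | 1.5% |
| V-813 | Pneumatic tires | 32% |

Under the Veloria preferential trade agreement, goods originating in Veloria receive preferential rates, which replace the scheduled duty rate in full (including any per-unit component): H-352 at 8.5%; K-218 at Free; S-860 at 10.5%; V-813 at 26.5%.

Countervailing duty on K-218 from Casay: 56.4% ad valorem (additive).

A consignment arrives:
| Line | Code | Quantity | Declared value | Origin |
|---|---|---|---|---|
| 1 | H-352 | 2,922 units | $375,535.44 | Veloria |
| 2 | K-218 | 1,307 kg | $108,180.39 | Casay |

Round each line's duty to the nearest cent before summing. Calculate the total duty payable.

$118,356.64

Line 1 (H-352, Veloria, 2,922 units, $375,535.44):
Base rate for H-352 is 18.5% + $1.60/unit.
Origin Veloria qualifies under the Coreth–Veloria agreement and H-352 is covered: preferential rate 8.5% applies instead.
Duty = $375,535.44 × 8.5% = $31,920.51.
Line 2 (K-218, Casay, 1,307 kg, $108,180.39):
Base rate for K-218 is 23.5%.
K-218 has an FTA preferential rate, but origin Casay is not Veloria; base rate stands.
Additional duty on K-218 from Casay: +56.4%. Applied ad valorem rate: 23.5% + 56.4% = 79.9%.
Duty = $108,180.39 × 79.9% = $86,436.13.
Total = $31,920.51 + $86,436.13 = $118,356.64.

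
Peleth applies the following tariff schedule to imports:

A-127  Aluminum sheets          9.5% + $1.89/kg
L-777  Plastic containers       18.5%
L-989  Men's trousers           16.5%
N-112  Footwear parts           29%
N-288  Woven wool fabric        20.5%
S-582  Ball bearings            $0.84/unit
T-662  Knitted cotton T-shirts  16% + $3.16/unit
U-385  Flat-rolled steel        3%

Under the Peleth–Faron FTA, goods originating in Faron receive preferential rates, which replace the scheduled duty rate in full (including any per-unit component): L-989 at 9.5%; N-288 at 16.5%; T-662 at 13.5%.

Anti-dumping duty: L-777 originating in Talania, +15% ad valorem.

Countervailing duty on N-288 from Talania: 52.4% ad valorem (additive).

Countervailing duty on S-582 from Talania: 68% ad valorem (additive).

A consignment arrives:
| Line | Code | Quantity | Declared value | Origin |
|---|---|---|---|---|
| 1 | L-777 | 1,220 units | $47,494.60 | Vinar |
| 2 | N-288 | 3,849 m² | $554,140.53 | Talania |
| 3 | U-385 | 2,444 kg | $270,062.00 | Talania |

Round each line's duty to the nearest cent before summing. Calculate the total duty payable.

Line 1 (L-777, Vinar, 1,220 units, $47,494.60):
Base rate for L-777 is 18.5%.
The additional-duty order on L-777 targets Talania, not Vinar; it does not apply.
Duty = $47,494.60 × 18.5% = $8,786.50.
Line 2 (N-288, Talania, 3,849 m², $554,140.53):
Base rate for N-288 is 20.5%.
N-288 has an FTA preferential rate, but origin Talania is not Faron; base rate stands.
Additional duty on N-288 from Talania: +52.4%. Applied ad valorem rate: 20.5% + 52.4% = 72.9%.
Duty = $554,140.53 × 72.9% = $403,968.45.
Line 3 (U-385, Talania, 2,444 kg, $270,062.00):
Base rate for U-385 is 3%.
Duty = $270,062.00 × 3% = $8,101.86.
Total = $8,786.50 + $403,968.45 + $8,101.86 = $420,856.81.

$420,856.81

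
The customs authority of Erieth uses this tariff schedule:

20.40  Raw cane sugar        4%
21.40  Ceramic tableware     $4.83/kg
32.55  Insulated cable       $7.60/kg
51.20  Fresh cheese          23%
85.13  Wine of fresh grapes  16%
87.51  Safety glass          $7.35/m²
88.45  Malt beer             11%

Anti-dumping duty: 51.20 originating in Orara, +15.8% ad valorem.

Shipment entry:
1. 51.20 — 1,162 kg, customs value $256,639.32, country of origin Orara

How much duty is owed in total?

Line 1 (51.20, Orara, 1,162 kg, $256,639.32):
Base rate for 51.20 is 23%.
Additional duty on 51.20 from Orara: +15.8%. Applied ad valorem rate: 23% + 15.8% = 38.8%.
Duty = $256,639.32 × 38.8% = $99,576.06.

$99,576.06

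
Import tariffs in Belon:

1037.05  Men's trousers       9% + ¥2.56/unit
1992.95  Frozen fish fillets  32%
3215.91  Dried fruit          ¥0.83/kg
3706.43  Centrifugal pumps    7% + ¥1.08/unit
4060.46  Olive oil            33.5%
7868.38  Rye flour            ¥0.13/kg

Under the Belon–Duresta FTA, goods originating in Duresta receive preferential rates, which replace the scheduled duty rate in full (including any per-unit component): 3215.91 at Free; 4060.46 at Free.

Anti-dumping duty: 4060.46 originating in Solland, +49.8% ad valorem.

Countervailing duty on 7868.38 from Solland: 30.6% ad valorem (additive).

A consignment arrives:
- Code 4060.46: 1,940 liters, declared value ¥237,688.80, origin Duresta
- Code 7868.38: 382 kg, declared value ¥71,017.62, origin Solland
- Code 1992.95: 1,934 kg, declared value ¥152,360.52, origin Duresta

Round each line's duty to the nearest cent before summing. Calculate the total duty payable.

Line 1 (4060.46, Duresta, 1,940 liters, ¥237,688.80):
Base rate for 4060.46 is 33.5%.
Origin Duresta qualifies under the Belon–Duresta agreement and 4060.46 is covered: preferential rate Free applies instead.
The additional-duty order on 4060.46 targets Solland, not Duresta; it does not apply.
Duty = ¥237,688.80 × 0% = ¥0.00.
Line 2 (7868.38, Solland, 382 kg, ¥71,017.62):
Base rate for 7868.38 is ¥0.13/kg.
Additional duty on 7868.38 from Solland: +30.6% ad valorem. Applied ad valorem rate = 30.6%.
Duty = ¥71,017.62 × 30.6% + 382 × ¥0.13 = ¥21,781.05.
Line 3 (1992.95, Duresta, 1,934 kg, ¥152,360.52):
Base rate for 1992.95 is 32%.
Origin Duresta is the FTA partner but 1992.95 is not on the preference list; base rate stands.
Duty = ¥152,360.52 × 32% = ¥48,755.37.
Total = ¥0.00 + ¥21,781.05 + ¥48,755.37 = ¥70,536.42.

¥70,536.42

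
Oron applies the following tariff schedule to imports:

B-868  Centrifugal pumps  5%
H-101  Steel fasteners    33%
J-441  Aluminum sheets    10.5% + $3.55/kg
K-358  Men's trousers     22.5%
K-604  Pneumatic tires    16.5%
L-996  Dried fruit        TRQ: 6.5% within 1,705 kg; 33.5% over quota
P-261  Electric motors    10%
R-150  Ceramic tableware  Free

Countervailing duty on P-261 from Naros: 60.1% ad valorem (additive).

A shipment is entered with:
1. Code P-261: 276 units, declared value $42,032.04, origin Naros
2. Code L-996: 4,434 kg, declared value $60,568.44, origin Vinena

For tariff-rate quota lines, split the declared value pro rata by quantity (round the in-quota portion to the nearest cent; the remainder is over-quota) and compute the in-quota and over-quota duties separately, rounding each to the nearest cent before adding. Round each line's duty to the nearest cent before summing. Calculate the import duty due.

$43,466.51

Line 1 (P-261, Naros, 276 units, $42,032.04):
Base rate for P-261 is 10%.
Additional duty on P-261 from Naros: +60.1%. Applied ad valorem rate: 10% + 60.1% = 70.1%.
Duty = $42,032.04 × 70.1% = $29,464.46.
Line 2 (L-996, Vinena, 4,434 kg, $60,568.44):
Code L-996 is under a tariff-rate quota (threshold 1,705 kg). In-quota: 1,705 kg at 6.5%; over-quota: 2,729 kg at 33.5%.
Pro-rata value split: in-quota = $60,568.44 × 1,705/4,434 = $23,290.30; over-quota = $60,568.44 − $23,290.30 = $37,278.14.
In-quota duty = $23,290.30 × 6.5% = $1,513.87. Over-quota duty = $37,278.14 × 33.5% = $12,488.18.
Line duty = $1,513.87 + $12,488.18 = $14,002.05.
Total = $29,464.46 + $14,002.05 = $43,466.51.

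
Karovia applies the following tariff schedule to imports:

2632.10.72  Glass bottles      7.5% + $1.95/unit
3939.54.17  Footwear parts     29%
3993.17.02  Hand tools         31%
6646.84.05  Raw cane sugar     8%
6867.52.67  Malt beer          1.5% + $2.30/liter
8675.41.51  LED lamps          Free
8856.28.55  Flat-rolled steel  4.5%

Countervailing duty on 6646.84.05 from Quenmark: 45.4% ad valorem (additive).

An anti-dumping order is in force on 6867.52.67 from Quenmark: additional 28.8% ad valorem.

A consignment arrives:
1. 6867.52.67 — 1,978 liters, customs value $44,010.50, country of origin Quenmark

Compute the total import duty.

$17,884.58

Line 1 (6867.52.67, Quenmark, 1,978 liters, $44,010.50):
Base rate for 6867.52.67 is 1.5% + $2.30/liter.
Additional duty on 6867.52.67 from Quenmark: +28.8%. Applied ad valorem rate: 1.5% + 28.8% = 30.3%.
Duty = $44,010.50 × 30.3% + 1,978 × $2.30 = $17,884.58.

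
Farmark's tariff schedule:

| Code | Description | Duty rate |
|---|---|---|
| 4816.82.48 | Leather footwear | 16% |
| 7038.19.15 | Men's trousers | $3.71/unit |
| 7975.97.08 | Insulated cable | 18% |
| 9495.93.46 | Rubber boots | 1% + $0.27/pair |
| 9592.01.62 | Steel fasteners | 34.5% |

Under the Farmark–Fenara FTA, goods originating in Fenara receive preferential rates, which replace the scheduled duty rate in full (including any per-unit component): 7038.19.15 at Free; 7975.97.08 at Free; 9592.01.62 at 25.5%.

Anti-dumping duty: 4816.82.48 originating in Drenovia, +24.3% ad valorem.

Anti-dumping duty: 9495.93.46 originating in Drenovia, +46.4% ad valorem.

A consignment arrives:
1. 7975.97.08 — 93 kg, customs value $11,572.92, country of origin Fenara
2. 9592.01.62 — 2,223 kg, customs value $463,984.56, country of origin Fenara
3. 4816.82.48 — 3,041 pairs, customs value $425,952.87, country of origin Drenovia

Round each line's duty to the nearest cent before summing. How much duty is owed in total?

Line 1 (7975.97.08, Fenara, 93 kg, $11,572.92):
Base rate for 7975.97.08 is 18%.
Origin Fenara qualifies under the Farmark–Fenara agreement and 7975.97.08 is covered: preferential rate Free applies instead.
Duty = $11,572.92 × 0% = $0.00.
Line 2 (9592.01.62, Fenara, 2,223 kg, $463,984.56):
Base rate for 9592.01.62 is 34.5%.
Origin Fenara qualifies under the Farmark–Fenara agreement and 9592.01.62 is covered: preferential rate 25.5% applies instead.
Duty = $463,984.56 × 25.5% = $118,316.06.
Line 3 (4816.82.48, Drenovia, 3,041 pairs, $425,952.87):
Base rate for 4816.82.48 is 16%.
Additional duty on 4816.82.48 from Drenovia: +24.3%. Applied ad valorem rate: 16% + 24.3% = 40.3%.
Duty = $425,952.87 × 40.3% = $171,659.01.
Total = $0.00 + $118,316.06 + $171,659.01 = $289,975.07.

$289,975.07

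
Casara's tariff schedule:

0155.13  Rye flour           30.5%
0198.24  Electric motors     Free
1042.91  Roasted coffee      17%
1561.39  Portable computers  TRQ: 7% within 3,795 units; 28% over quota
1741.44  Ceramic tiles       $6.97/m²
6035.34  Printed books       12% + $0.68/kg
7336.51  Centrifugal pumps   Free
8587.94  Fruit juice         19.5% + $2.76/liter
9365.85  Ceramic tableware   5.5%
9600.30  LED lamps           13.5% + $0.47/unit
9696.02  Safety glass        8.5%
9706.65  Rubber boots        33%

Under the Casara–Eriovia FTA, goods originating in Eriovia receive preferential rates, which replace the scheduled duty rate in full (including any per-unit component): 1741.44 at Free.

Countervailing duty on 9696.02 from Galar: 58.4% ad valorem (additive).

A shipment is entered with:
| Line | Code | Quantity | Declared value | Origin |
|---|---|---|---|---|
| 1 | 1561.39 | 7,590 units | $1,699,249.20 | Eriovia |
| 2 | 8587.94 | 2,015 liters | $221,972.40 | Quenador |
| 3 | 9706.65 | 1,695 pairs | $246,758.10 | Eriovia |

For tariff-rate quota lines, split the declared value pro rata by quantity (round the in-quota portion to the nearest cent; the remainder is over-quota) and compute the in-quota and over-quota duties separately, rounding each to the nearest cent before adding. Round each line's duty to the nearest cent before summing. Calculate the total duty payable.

$427,644.80

Line 1 (1561.39, Eriovia, 7,590 units, $1,699,249.20):
Code 1561.39 is under a tariff-rate quota (threshold 3,795 units). In-quota: 3,795 units at 7%; over-quota: 3,795 units at 28%.
Pro-rata value split: in-quota = $1,699,249.20 × 3,795/7,590 = $849,624.60; over-quota = $1,699,249.20 − $849,624.60 = $849,624.60.
In-quota duty = $849,624.60 × 7% = $59,473.72. Over-quota duty = $849,624.60 × 28% = $237,894.89.
Line duty = $59,473.72 + $237,894.89 = $297,368.61.
Line 2 (8587.94, Quenador, 2,015 liters, $221,972.40):
Base rate for 8587.94 is 19.5% + $2.76/liter.
Duty = $221,972.40 × 19.5% + 2,015 × $2.76 = $48,846.02.
Line 3 (9706.65, Eriovia, 1,695 pairs, $246,758.10):
Base rate for 9706.65 is 33%.
Origin Eriovia is the FTA partner but 9706.65 is not on the preference list; base rate stands.
Duty = $246,758.10 × 33% = $81,430.17.
Total = $297,368.61 + $48,846.02 + $81,430.17 = $427,644.80.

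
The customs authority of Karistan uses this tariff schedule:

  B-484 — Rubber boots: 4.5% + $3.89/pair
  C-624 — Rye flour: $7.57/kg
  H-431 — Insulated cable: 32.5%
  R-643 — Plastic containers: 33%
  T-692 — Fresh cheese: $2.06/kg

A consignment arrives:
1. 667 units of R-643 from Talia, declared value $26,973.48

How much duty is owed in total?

$8,901.25

Line 1 (R-643, Talia, 667 units, $26,973.48):
Base rate for R-643 is 33%.
Duty = $26,973.48 × 33% = $8,901.25.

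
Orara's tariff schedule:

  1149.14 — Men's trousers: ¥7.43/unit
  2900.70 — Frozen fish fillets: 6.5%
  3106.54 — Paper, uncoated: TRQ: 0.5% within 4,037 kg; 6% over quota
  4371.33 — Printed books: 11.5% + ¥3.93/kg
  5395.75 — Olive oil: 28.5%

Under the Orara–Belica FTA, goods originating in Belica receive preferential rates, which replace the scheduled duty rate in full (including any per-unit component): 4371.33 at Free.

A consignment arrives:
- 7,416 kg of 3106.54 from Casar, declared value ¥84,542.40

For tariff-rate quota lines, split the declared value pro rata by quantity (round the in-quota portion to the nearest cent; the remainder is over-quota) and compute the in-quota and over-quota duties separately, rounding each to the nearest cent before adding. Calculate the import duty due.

Line 1 (3106.54, Casar, 7,416 kg, ¥84,542.40):
Code 3106.54 is under a tariff-rate quota (threshold 4,037 kg). In-quota: 4,037 kg at 0.5%; over-quota: 3,379 kg at 6%.
Pro-rata value split: in-quota = ¥84,542.40 × 4,037/7,416 = ¥46,021.80; over-quota = ¥84,542.40 − ¥46,021.80 = ¥38,520.60.
In-quota duty = ¥46,021.80 × 0.5% = ¥230.11. Over-quota duty = ¥38,520.60 × 6% = ¥2,311.24.
Line duty = ¥230.11 + ¥2,311.24 = ¥2,541.35.

¥2,541.35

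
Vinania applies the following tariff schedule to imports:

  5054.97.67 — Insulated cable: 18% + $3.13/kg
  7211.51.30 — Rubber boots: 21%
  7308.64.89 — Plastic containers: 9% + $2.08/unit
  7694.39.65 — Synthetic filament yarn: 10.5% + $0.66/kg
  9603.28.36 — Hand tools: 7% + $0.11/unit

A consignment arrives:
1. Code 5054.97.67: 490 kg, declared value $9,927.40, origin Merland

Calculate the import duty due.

Line 1 (5054.97.67, Merland, 490 kg, $9,927.40):
Base rate for 5054.97.67 is 18% + $3.13/kg.
Duty = $9,927.40 × 18% + 490 × $3.13 = $3,320.63.

$3,320.63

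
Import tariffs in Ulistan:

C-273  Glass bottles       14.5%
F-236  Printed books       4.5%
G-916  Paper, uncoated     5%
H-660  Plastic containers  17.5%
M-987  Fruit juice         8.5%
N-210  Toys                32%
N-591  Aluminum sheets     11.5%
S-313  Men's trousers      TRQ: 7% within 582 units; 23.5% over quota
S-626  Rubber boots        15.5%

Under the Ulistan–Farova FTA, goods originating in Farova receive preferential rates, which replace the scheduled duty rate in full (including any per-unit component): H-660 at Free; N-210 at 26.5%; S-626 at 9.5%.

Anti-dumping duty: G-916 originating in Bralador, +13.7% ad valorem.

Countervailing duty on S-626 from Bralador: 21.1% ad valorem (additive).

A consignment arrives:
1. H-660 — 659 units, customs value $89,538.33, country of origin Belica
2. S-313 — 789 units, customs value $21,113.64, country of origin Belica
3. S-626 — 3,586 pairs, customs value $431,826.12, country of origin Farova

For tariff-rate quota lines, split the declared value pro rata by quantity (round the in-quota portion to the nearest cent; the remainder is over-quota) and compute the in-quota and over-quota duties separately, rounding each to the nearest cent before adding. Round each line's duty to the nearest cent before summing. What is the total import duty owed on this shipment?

Line 1 (H-660, Belica, 659 units, $89,538.33):
Base rate for H-660 is 17.5%.
H-660 has an FTA preferential rate, but origin Belica is not Farova; base rate stands.
Duty = $89,538.33 × 17.5% = $15,669.21.
Line 2 (S-313, Belica, 789 units, $21,113.64):
Code S-313 is under a tariff-rate quota (threshold 582 units). In-quota: 582 units at 7%; over-quota: 207 units at 23.5%.
Pro-rata value split: in-quota = $21,113.64 × 582/789 = $15,574.32; over-quota = $21,113.64 − $15,574.32 = $5,539.32.
In-quota duty = $15,574.32 × 7% = $1,090.20. Over-quota duty = $5,539.32 × 23.5% = $1,301.74.
Line duty = $1,090.20 + $1,301.74 = $2,391.94.
Line 3 (S-626, Farova, 3,586 pairs, $431,826.12):
Base rate for S-626 is 15.5%.
Origin Farova qualifies under the Ulistan–Farova agreement and S-626 is covered: preferential rate 9.5% applies instead.
The additional-duty order on S-626 targets Bralador, not Farova; it does not apply.
Duty = $431,826.12 × 9.5% = $41,023.48.
Total = $15,669.21 + $2,391.94 + $41,023.48 = $59,084.63.

$59,084.63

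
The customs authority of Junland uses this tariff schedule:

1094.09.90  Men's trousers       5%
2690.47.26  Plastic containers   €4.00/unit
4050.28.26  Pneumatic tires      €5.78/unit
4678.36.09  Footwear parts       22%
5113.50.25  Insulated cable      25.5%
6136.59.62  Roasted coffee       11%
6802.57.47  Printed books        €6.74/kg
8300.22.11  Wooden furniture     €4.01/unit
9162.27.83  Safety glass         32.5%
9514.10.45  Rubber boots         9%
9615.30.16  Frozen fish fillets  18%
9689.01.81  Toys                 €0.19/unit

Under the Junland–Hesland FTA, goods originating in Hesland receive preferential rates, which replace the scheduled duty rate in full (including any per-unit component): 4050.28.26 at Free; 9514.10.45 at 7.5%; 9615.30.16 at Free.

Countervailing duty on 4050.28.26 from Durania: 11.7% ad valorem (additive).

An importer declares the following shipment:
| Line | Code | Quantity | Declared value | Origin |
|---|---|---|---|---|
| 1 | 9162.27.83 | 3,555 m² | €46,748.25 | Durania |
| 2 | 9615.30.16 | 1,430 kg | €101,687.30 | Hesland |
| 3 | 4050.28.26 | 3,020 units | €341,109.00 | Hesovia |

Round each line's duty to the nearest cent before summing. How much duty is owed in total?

Line 1 (9162.27.83, Durania, 3,555 m², €46,748.25):
Base rate for 9162.27.83 is 32.5%.
Duty = €46,748.25 × 32.5% = €15,193.18.
Line 2 (9615.30.16, Hesland, 1,430 kg, €101,687.30):
Base rate for 9615.30.16 is 18%.
Origin Hesland qualifies under the Junland–Hesland agreement and 9615.30.16 is covered: preferential rate Free applies instead.
Duty = €101,687.30 × 0% = €0.00.
Line 3 (4050.28.26, Hesovia, 3,020 units, €341,109.00):
Base rate for 4050.28.26 is €5.78/unit.
4050.28.26 has an FTA preferential rate, but origin Hesovia is not Hesland; base rate stands.
The additional-duty order on 4050.28.26 targets Durania, not Hesovia; it does not apply.
Duty = 3,020 × €5.78 = €17,455.60.
Total = €15,193.18 + €0.00 + €17,455.60 = €32,648.78.

€32,648.78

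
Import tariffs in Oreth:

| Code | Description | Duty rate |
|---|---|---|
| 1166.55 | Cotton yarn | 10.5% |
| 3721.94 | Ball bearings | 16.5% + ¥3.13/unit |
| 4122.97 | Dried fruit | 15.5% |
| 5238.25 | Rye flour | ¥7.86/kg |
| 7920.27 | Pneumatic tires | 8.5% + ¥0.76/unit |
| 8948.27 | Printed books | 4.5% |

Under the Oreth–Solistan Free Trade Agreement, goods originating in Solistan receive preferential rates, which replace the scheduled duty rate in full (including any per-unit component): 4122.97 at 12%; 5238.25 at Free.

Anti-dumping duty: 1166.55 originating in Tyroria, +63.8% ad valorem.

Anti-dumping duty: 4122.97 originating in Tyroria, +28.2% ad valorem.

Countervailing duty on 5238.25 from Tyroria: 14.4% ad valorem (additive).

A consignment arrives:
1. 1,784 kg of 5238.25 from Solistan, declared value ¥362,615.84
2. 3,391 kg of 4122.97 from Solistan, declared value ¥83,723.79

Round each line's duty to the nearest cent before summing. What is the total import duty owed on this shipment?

¥10,046.85

Line 1 (5238.25, Solistan, 1,784 kg, ¥362,615.84):
Base rate for 5238.25 is ¥7.86/kg.
Origin Solistan qualifies under the Oreth–Solistan agreement and 5238.25 is covered: preferential rate Free applies instead.
The additional-duty order on 5238.25 targets Tyroria, not Solistan; it does not apply.
Duty = ¥362,615.84 × 0% = ¥0.00.
Line 2 (4122.97, Solistan, 3,391 kg, ¥83,723.79):
Base rate for 4122.97 is 15.5%.
Origin Solistan qualifies under the Oreth–Solistan agreement and 4122.97 is covered: preferential rate 12% applies instead.
The additional-duty order on 4122.97 targets Tyroria, not Solistan; it does not apply.
Duty = ¥83,723.79 × 12% = ¥10,046.85.
Total = ¥0.00 + ¥10,046.85 = ¥10,046.85.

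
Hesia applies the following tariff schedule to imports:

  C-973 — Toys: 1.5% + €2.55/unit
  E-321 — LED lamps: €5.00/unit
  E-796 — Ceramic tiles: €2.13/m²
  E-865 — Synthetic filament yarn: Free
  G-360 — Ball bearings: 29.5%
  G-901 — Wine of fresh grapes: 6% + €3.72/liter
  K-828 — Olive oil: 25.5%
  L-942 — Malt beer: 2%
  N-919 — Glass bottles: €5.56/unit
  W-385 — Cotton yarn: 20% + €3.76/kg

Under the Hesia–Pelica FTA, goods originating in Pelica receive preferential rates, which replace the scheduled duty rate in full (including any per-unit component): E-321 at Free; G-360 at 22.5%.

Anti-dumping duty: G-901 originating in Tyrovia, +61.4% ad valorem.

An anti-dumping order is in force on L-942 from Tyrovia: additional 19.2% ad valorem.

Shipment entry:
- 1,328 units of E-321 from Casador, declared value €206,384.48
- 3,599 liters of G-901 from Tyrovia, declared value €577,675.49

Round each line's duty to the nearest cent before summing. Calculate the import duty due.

€409,381.56

Line 1 (E-321, Casador, 1,328 units, €206,384.48):
Base rate for E-321 is €5.00/unit.
E-321 has an FTA preferential rate, but origin Casador is not Pelica; base rate stands.
Duty = 1,328 × €5.00 = €6,640.00.
Line 2 (G-901, Tyrovia, 3,599 liters, €577,675.49):
Base rate for G-901 is 6% + €3.72/liter.
Additional duty on G-901 from Tyrovia: +61.4%. Applied ad valorem rate: 6% + 61.4% = 67.4%.
Duty = €577,675.49 × 67.4% + 3,599 × €3.72 = €402,741.56.
Total = €6,640.00 + €402,741.56 = €409,381.56.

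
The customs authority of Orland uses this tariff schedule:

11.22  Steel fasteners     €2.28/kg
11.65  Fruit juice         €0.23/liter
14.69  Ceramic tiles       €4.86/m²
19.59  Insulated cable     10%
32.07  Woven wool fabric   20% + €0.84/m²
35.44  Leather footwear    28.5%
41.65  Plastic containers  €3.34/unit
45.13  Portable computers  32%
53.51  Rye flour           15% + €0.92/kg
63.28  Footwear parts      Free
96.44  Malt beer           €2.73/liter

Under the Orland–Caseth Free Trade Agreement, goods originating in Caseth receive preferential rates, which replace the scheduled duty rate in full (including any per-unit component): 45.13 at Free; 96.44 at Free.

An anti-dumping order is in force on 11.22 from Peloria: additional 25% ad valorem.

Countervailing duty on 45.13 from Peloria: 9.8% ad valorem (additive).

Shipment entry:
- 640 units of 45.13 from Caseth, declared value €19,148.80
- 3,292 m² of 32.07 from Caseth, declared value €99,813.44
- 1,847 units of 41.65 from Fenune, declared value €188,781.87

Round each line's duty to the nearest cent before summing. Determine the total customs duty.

€28,896.95

Line 1 (45.13, Caseth, 640 units, €19,148.80):
Base rate for 45.13 is 32%.
Origin Caseth qualifies under the Orland–Caseth agreement and 45.13 is covered: preferential rate Free applies instead.
The additional-duty order on 45.13 targets Peloria, not Caseth; it does not apply.
Duty = €19,148.80 × 0% = €0.00.
Line 2 (32.07, Caseth, 3,292 m², €99,813.44):
Base rate for 32.07 is 20% + €0.84/m².
Origin Caseth is the FTA partner but 32.07 is not on the preference list; base rate stands.
Duty = €99,813.44 × 20% + 3,292 × €0.84 = €22,727.97.
Line 3 (41.65, Fenune, 1,847 units, €188,781.87):
Base rate for 41.65 is €3.34/unit.
Duty = 1,847 × €3.34 = €6,168.98.
Total = €0.00 + €22,727.97 + €6,168.98 = €28,896.95.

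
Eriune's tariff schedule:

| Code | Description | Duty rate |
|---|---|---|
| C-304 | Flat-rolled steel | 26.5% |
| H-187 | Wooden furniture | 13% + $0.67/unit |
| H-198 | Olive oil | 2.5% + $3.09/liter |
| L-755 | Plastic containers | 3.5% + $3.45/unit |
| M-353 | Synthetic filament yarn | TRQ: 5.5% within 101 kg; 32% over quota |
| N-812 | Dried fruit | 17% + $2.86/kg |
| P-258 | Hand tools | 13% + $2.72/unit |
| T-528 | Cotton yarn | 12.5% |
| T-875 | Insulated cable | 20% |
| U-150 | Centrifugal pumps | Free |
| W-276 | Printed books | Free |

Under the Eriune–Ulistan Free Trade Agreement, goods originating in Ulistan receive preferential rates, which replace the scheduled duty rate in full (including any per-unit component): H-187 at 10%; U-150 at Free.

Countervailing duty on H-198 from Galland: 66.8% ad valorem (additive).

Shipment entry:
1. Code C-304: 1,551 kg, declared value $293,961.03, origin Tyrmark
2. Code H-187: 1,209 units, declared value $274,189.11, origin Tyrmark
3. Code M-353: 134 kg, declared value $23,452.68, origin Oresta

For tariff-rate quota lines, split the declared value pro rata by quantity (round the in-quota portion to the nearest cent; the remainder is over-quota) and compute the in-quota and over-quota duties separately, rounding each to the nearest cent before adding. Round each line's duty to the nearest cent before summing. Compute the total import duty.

Line 1 (C-304, Tyrmark, 1,551 kg, $293,961.03):
Base rate for C-304 is 26.5%.
Duty = $293,961.03 × 26.5% = $77,899.67.
Line 2 (H-187, Tyrmark, 1,209 units, $274,189.11):
Base rate for H-187 is 13% + $0.67/unit.
H-187 has an FTA preferential rate, but origin Tyrmark is not Ulistan; base rate stands.
Duty = $274,189.11 × 13% + 1,209 × $0.67 = $36,454.61.
Line 3 (M-353, Oresta, 134 kg, $23,452.68):
Code M-353 is under a tariff-rate quota (threshold 101 kg). In-quota: 101 kg at 5.5%; over-quota: 33 kg at 32%.
Pro-rata value split: in-quota = $23,452.68 × 101/134 = $17,677.02; over-quota = $23,452.68 − $17,677.02 = $5,775.66.
In-quota duty = $17,677.02 × 5.5% = $972.24. Over-quota duty = $5,775.66 × 32% = $1,848.21.
Line duty = $972.24 + $1,848.21 = $2,820.45.
Total = $77,899.67 + $36,454.61 + $2,820.45 = $117,174.73.

$117,174.73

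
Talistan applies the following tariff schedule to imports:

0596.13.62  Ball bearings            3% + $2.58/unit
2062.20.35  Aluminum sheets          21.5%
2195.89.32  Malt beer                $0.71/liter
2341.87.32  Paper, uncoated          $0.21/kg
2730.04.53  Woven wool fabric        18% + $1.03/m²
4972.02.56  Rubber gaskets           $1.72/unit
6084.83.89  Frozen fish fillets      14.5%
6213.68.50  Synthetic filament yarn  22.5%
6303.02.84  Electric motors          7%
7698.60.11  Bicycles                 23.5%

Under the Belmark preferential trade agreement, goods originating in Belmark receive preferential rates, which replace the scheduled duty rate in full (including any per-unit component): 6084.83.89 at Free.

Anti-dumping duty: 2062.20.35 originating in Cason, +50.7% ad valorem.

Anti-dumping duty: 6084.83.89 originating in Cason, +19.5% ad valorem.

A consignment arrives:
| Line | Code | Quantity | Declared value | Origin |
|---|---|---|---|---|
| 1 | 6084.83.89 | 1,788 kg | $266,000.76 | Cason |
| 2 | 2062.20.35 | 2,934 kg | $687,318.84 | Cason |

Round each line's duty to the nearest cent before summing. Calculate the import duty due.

Line 1 (6084.83.89, Cason, 1,788 kg, $266,000.76):
Base rate for 6084.83.89 is 14.5%.
6084.83.89 has an FTA preferential rate, but origin Cason is not Belmark; base rate stands.
Additional duty on 6084.83.89 from Cason: +19.5%. Applied ad valorem rate: 14.5% + 19.5% = 34%.
Duty = $266,000.76 × 34% = $90,440.26.
Line 2 (2062.20.35, Cason, 2,934 kg, $687,318.84):
Base rate for 2062.20.35 is 21.5%.
Additional duty on 2062.20.35 from Cason: +50.7%. Applied ad valorem rate: 21.5% + 50.7% = 72.2%.
Duty = $687,318.84 × 72.2% = $496,244.20.
Total = $90,440.26 + $496,244.20 = $586,684.46.

$586,684.46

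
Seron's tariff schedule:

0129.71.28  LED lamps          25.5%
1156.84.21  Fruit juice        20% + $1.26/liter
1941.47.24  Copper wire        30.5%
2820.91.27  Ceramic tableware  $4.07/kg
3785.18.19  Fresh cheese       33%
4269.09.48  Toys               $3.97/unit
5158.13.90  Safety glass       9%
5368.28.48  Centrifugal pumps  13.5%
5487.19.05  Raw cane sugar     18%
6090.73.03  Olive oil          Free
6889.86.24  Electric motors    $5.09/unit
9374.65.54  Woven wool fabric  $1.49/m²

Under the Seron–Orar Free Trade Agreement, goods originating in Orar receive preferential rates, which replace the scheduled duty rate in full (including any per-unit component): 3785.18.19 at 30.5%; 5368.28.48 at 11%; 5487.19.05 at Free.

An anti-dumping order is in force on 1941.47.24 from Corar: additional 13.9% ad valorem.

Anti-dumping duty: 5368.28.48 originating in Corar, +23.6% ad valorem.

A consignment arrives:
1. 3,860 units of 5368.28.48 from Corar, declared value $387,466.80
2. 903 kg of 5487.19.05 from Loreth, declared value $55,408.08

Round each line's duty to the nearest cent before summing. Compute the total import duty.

$153,723.63

Line 1 (5368.28.48, Corar, 3,860 units, $387,466.80):
Base rate for 5368.28.48 is 13.5%.
5368.28.48 has an FTA preferential rate, but origin Corar is not Orar; base rate stands.
Additional duty on 5368.28.48 from Corar: +23.6%. Applied ad valorem rate: 13.5% + 23.6% = 37.1%.
Duty = $387,466.80 × 37.1% = $143,750.18.
Line 2 (5487.19.05, Loreth, 903 kg, $55,408.08):
Base rate for 5487.19.05 is 18%.
5487.19.05 has an FTA preferential rate, but origin Loreth is not Orar; base rate stands.
Duty = $55,408.08 × 18% = $9,973.45.
Total = $143,750.18 + $9,973.45 = $153,723.63.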